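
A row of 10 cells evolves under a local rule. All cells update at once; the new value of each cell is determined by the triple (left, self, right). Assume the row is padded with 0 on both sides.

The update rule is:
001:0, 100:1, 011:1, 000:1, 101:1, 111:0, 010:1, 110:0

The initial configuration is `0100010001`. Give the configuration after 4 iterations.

0111011101
0100110011
0110101010
0101111111

0101111111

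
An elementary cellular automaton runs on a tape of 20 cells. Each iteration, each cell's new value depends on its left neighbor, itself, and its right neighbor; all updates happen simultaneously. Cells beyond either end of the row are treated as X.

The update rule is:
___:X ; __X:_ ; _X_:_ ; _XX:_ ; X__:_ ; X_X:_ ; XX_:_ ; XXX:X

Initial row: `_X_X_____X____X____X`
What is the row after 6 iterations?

______XX______XXXXX_

iteration 1: _____XXX___XX___XX__
iteration 2: _XXX__X__X____X_____
iteration 3: __X________XX___XXX_
iteration 4: ____XXXXXX____X__X__
iteration 5: _XX__XXXX__XX_______
iteration 6: ______XX______XXXXX_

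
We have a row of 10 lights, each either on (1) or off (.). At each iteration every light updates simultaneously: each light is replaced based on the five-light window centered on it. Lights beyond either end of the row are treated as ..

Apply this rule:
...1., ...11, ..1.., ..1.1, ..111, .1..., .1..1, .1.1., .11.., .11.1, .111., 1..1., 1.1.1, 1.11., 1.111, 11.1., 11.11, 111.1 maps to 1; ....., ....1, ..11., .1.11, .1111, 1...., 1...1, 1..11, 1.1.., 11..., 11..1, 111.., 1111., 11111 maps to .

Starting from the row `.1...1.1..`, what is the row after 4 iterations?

111.111.1.
11111111.1
1......11.
11....1.1.

11....1.1.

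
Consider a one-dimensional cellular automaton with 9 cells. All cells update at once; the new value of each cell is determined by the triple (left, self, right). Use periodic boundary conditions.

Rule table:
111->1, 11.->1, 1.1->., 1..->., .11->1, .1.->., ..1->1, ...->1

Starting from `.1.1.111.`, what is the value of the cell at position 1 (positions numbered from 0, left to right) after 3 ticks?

1

1....111.
..111111.
11111111.
position 1 holds 1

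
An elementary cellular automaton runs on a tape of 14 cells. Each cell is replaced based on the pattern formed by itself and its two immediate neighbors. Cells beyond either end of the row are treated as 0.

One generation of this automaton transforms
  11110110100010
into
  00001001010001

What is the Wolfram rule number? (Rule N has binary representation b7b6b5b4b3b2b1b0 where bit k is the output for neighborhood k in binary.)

48

position 1: 111 → 0  (bit 7 = 0)
position 3: 110 → 0  (bit 6 = 0)
position 4: 101 → 1  (bit 5 = 1)
position 9: 100 → 1  (bit 4 = 1)
position 0: 011 → 0  (bit 3 = 0)
position 8: 010 → 0  (bit 2 = 0)
position 11: 001 → 0  (bit 1 = 0)
position 10: 000 → 0  (bit 0 = 0)
bits b7..b0 = 00110000 = 48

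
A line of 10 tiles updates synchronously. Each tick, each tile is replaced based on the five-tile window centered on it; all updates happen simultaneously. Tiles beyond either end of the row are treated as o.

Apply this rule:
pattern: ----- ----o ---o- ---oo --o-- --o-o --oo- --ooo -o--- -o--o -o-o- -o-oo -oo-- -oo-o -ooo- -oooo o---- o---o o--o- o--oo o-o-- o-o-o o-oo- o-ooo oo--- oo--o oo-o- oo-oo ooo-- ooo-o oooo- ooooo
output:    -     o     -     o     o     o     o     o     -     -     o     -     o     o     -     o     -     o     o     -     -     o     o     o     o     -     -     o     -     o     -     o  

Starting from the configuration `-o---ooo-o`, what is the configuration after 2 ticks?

oooo-ooooo

tick 1: ---ooo-ooo
tick 2: oooo-ooooo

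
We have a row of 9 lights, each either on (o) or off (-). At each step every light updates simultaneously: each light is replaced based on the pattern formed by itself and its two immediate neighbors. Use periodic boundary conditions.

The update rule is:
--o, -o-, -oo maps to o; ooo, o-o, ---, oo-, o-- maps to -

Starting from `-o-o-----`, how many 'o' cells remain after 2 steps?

oo-o-----
o--o----o
count of o: 3

3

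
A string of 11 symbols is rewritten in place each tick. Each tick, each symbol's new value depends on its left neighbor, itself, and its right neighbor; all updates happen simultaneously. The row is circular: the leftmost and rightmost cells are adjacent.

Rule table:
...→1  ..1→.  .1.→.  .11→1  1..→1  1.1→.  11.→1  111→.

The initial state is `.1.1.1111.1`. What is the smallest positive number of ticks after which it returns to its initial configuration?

5

.....1..1..
1111..1..11
...11..1.1.
11.111....1
.1.1.1111.1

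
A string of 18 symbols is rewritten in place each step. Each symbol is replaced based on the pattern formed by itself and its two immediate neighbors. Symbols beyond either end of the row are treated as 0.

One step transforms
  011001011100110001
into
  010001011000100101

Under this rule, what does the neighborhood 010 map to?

At position 5 the neighborhood is 010; the next row has 1 there.

1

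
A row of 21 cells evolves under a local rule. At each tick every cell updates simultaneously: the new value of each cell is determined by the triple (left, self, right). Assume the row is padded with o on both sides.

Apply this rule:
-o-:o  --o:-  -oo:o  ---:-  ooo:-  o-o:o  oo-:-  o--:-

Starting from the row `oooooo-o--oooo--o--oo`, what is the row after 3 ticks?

tick 1: ------oo--o-----o--o-
tick 2: ------o---o-----o--oo
tick 3: ------o---o-----o--o-

------o---o-----o--o-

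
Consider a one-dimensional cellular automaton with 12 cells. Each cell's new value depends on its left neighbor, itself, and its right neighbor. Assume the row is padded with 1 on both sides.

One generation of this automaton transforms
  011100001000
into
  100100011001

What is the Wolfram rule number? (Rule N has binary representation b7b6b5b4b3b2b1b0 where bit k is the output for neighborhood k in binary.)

position 2: 111 → 0  (bit 7 = 0)
position 3: 110 → 1  (bit 6 = 1)
position 0: 101 → 1  (bit 5 = 1)
position 4: 100 → 0  (bit 4 = 0)
position 1: 011 → 0  (bit 3 = 0)
position 8: 010 → 1  (bit 2 = 1)
position 7: 001 → 1  (bit 1 = 1)
position 5: 000 → 0  (bit 0 = 0)
bits b7..b0 = 01100110 = 102

102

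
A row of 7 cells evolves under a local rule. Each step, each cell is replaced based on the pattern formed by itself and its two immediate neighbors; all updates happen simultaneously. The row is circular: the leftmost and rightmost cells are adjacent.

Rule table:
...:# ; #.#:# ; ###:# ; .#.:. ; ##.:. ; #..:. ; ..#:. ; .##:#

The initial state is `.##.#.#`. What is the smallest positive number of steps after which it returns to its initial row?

7

##.#.#.
#.#.#.#
.#.#.##
#.#.##.
.#.##.#
#.##.#.
.##.#.#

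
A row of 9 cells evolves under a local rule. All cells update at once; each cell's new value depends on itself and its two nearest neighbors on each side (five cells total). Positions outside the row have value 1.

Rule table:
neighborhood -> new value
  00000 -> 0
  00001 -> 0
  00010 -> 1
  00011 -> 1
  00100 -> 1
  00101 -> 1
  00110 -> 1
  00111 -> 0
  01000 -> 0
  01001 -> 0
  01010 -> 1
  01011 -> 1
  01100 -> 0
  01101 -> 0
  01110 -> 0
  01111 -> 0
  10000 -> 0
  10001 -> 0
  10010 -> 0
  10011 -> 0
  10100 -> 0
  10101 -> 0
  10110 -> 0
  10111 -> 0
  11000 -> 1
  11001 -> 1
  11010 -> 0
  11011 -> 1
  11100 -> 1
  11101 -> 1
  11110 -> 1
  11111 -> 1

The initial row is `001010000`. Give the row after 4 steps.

111000000

step 1: 101100001
step 2: 110010010
step 3: 111010011
step 4: 111000000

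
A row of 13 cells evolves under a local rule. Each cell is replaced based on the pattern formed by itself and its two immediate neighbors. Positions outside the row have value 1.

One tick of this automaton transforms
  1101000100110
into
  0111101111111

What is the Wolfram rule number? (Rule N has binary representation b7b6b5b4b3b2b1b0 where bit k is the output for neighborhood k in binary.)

position 0: 111 → 0  (bit 7 = 0)
position 1: 110 → 1  (bit 6 = 1)
position 2: 101 → 1  (bit 5 = 1)
position 4: 100 → 1  (bit 4 = 1)
position 10: 011 → 1  (bit 3 = 1)
position 3: 010 → 1  (bit 2 = 1)
position 6: 001 → 1  (bit 1 = 1)
position 5: 000 → 0  (bit 0 = 0)
bits b7..b0 = 01111110 = 126

126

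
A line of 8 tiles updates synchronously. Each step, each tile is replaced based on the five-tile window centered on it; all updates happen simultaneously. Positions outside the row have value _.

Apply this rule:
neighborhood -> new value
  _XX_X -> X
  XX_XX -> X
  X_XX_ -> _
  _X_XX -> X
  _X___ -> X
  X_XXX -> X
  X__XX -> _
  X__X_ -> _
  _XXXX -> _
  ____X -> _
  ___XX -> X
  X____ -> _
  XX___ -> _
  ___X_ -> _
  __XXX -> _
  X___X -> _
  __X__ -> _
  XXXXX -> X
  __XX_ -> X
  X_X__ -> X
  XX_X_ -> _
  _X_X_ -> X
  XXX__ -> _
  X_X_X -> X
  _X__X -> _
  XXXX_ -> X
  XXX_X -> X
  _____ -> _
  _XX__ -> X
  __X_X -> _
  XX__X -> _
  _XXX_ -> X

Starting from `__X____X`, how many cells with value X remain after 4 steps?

step 1: ___X____
step 2: ____X___
step 3: _____X__
step 4: ______X_
count of X: 1

1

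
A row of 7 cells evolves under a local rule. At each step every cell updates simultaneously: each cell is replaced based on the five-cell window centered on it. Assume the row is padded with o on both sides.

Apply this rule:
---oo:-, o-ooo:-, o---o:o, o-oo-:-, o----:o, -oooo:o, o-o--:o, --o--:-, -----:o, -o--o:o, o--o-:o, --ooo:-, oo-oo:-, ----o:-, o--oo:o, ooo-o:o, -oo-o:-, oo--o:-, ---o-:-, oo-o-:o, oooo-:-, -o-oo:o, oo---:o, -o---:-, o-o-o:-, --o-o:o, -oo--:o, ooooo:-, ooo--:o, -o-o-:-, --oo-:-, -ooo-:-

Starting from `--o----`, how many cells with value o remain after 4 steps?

-o--o--
oooo-oo
---o--o
oo--oo-
count of o: 4

4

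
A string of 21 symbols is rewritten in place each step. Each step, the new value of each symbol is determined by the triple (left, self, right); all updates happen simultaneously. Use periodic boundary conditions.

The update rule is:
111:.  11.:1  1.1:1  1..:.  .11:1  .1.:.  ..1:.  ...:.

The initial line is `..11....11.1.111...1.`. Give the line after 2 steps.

..11....1.11111......

step 1: ..11....111.11.1.....
step 2: ..11....1.11111......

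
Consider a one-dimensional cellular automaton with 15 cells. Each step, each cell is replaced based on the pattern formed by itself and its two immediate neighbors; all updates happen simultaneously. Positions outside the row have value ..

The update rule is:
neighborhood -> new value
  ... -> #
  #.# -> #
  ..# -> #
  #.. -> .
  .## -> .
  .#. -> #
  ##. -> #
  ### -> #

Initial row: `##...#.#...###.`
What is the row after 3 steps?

.###.#####.###.

step 1: .#.#####.##.##.
step 2: ###.#####.##.#.
step 3: .###.#####.###.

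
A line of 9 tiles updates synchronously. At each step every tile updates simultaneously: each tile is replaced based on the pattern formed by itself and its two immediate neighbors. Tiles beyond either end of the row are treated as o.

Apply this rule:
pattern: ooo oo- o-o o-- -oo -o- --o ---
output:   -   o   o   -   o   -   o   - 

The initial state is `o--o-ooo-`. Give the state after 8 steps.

-oo--o-oo

o-o-oo-oo
oo-ooooo-
-ooo---oo
oo-o--oo-
-oo--oooo
ooo-oo---
--oooo--o
-oo--o-oo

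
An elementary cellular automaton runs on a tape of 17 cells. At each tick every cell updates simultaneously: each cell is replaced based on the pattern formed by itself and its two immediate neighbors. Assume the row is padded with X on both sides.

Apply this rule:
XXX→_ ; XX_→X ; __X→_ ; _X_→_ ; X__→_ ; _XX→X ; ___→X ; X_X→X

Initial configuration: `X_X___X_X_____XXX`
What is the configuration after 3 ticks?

tick 1: XX__X__X__XXX_X__
tick 2: _X________X_XX___
tick 3: X__XXXXXX__XXX_X_

X__XXXXXX__XXX_X_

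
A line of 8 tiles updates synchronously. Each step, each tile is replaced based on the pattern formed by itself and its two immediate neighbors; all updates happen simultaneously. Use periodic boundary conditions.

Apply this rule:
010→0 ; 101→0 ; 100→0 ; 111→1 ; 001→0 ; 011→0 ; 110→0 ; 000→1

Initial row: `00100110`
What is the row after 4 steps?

10000000
00111110
10011100
00001000

00001000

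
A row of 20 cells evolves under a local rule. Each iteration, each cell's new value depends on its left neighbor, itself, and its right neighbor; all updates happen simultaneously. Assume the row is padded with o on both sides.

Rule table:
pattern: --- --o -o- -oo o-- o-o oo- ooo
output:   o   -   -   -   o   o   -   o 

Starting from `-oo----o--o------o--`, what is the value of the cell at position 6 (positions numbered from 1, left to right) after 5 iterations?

o--ooo--o--ooooo--o-
-o--o-o--o--ooo-o--o
o-o--o-o--o--o-o-o--
-o-o--o-o--o--o-o-o-
o-o-o--o-o--o--o-o-o
position 6 holds -

-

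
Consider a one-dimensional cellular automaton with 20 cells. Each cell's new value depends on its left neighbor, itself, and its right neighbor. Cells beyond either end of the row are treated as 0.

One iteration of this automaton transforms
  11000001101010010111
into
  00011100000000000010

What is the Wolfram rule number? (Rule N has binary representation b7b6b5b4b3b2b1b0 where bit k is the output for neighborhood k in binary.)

position 18: 111 → 1  (bit 7 = 1)
position 1: 110 → 0  (bit 6 = 0)
position 9: 101 → 0  (bit 5 = 0)
position 2: 100 → 0  (bit 4 = 0)
position 0: 011 → 0  (bit 3 = 0)
position 10: 010 → 0  (bit 2 = 0)
position 6: 001 → 0  (bit 1 = 0)
position 3: 000 → 1  (bit 0 = 1)
bits b7..b0 = 10000001 = 129

129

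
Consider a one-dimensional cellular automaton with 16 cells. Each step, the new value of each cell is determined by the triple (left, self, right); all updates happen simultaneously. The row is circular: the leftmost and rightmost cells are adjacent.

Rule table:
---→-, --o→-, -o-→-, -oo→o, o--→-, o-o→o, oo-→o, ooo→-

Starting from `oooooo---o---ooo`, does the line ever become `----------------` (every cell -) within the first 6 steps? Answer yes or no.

-----o-------o--
----------------
all cells are - at step 2

yes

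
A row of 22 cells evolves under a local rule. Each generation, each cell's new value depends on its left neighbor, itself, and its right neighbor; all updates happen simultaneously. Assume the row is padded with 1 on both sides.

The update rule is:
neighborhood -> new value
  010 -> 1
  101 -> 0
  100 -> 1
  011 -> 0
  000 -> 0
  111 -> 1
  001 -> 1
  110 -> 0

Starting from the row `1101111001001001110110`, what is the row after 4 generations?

1000110111111110100000
0101000011111100110001
0101100101111011001010
0100011100110000111010

0100011100110000111010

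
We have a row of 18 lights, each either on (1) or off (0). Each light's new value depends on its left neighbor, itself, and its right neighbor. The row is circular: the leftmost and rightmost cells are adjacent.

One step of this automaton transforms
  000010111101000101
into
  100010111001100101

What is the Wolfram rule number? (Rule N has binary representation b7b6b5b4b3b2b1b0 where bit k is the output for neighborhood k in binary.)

position 7: 111 → 1  (bit 7 = 1)
position 9: 110 → 0  (bit 6 = 0)
position 5: 101 → 0  (bit 5 = 0)
position 0: 100 → 1  (bit 4 = 1)
position 6: 011 → 1  (bit 3 = 1)
position 4: 010 → 1  (bit 2 = 1)
position 3: 001 → 0  (bit 1 = 0)
position 1: 000 → 0  (bit 0 = 0)
bits b7..b0 = 10011100 = 156

156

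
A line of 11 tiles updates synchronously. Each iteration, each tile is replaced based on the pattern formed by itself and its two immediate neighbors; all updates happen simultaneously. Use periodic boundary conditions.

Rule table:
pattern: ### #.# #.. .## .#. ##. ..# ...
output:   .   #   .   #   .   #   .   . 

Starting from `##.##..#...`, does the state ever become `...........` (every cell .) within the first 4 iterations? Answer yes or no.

yes

iteration 1: #####......
iteration 2: #...#......
iteration 3: ...........
all cells are . at iteration 3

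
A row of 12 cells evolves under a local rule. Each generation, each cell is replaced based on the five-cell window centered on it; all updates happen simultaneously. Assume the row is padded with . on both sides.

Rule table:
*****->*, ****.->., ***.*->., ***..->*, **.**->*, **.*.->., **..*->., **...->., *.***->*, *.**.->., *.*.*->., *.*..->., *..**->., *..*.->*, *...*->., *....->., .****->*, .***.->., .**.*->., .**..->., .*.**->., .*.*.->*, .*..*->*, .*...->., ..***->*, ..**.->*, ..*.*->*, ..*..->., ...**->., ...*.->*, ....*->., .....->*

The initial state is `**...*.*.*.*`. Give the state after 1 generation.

*...***.*.*.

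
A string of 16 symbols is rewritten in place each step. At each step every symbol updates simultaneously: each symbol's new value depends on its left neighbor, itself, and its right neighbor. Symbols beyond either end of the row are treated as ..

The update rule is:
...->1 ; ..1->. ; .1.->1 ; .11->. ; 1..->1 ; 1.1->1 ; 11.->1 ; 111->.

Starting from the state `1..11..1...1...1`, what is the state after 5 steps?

11..11..11...111

11..11.111.111.1
.11..11..11..111
..11..11..11...1
1..11..11..111.1
11..11..11...111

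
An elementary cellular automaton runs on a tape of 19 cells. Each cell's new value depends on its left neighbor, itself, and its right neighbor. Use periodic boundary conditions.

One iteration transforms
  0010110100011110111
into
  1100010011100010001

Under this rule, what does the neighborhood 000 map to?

1

At position 9 the neighborhood is 000; the next row has 1 there.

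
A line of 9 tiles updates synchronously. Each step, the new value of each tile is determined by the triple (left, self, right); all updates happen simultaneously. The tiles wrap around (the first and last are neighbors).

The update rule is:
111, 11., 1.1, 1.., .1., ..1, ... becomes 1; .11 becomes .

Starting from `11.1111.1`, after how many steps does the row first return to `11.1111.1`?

111.1111.
.111.1111
1.111.111
11.111.11
111.111.1
1111.111.
.1111.111
1.1111.11
11.1111.1

9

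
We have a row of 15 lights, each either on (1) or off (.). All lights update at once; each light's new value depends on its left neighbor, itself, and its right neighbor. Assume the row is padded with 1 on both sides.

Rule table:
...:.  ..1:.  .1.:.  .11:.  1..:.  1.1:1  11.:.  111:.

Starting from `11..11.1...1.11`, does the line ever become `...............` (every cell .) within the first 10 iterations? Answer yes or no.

......1.....1..
...............
all cells are . at iteration 2

yes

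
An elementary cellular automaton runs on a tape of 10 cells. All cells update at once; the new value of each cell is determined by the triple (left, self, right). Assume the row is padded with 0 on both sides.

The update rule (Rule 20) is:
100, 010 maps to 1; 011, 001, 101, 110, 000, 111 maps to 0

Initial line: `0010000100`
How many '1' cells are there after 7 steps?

1

step 1: 0011000110
step 2: 0000100001
step 3: 0000110001
step 4: 0000001001
step 5: 0000001101
step 6: 0000000001
step 7: 0000000001
count of 1: 1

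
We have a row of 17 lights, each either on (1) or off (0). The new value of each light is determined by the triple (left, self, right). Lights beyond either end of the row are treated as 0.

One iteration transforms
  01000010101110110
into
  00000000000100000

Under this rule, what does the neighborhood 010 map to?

At position 1 the neighborhood is 010; the next row has 0 there.

0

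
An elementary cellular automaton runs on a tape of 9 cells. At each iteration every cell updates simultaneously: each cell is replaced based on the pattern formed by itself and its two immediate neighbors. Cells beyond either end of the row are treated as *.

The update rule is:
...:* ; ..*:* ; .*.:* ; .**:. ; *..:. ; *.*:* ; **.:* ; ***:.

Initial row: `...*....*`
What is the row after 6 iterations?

.*****.**

.***.***.
*..**..**
*.*.*.*..
*******.*
......**.
.*****.**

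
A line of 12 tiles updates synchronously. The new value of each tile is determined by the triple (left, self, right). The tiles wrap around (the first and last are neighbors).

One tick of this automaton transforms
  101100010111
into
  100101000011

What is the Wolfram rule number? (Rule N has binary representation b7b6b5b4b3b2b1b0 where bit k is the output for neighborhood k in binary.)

position 10: 111 → 1  (bit 7 = 1)
position 0: 110 → 1  (bit 6 = 1)
position 1: 101 → 0  (bit 5 = 0)
position 4: 100 → 0  (bit 4 = 0)
position 2: 011 → 0  (bit 3 = 0)
position 7: 010 → 0  (bit 2 = 0)
position 6: 001 → 0  (bit 1 = 0)
position 5: 000 → 1  (bit 0 = 1)
bits b7..b0 = 11000001 = 193

193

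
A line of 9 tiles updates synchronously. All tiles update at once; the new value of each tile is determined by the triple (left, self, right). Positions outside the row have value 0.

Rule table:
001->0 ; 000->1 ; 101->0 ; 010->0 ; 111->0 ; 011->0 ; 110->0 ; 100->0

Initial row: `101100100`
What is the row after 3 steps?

000000001

000000001
111111100
000000001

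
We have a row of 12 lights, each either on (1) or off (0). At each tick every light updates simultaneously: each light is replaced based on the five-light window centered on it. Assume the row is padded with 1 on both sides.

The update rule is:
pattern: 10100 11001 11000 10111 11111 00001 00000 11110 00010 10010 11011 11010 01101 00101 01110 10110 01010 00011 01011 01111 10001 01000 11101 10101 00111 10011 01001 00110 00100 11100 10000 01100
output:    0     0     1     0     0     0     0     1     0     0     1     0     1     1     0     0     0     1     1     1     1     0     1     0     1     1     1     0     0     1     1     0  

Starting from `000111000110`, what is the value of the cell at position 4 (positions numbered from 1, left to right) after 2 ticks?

1

111101111011
001110111101
position 4 holds 1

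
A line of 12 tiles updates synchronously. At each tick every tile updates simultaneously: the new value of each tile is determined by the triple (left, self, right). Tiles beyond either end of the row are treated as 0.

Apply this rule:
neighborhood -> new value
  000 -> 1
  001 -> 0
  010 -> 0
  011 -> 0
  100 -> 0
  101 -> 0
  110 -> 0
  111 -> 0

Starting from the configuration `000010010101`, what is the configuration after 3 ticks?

111000000000
000011111111
111000000000

111000000000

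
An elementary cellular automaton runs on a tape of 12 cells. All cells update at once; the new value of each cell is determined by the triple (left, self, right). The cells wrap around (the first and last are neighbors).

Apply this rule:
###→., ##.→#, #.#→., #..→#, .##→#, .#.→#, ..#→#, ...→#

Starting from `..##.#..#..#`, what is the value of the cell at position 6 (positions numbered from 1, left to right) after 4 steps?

#

step 1: ####.#######
step 2: ...#.#......
step 3: ####.#######  (repeats step 1; period 2)
step 4: ...#.#......
position 6 holds #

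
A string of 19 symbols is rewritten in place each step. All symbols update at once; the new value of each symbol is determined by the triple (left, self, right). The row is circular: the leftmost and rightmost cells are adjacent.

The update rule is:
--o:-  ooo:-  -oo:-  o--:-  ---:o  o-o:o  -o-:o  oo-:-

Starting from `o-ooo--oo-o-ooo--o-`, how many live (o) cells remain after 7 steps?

7

oo-------ooo-----oo
---ooooo-----ooo---
oo-------ooo-----oo  (repeats step 1; period 2)
step 7: oo-------ooo-----oo
count of o: 7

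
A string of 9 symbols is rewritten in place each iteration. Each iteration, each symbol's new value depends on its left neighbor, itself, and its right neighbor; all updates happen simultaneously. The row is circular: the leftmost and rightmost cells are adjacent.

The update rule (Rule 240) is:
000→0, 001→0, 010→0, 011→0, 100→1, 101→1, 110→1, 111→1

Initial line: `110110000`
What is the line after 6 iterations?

011011000
001101100
000110110
000011011
100001101
110000110

110000110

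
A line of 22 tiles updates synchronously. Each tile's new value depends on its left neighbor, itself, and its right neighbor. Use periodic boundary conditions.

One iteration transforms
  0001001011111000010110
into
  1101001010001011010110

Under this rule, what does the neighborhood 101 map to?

At position 7 the neighborhood is 101; the next row has 0 there.

0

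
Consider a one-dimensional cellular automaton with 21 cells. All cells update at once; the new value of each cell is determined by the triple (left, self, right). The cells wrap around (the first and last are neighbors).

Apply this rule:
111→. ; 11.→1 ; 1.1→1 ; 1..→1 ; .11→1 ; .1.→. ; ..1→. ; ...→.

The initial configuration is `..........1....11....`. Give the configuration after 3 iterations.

.............1..1111.

...........1...111...
............1..1.11..
.............1..1111.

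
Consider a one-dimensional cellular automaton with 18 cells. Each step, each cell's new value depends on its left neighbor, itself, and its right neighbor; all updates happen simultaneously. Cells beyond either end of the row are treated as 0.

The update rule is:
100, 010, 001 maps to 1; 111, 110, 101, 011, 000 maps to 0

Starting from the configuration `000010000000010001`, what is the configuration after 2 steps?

000111000000111011
001000100001000000

001000100001000000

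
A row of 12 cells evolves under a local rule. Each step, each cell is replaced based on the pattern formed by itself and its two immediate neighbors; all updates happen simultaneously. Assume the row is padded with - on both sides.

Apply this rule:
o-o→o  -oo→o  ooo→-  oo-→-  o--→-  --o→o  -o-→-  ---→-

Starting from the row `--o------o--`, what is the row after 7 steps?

--o---------

-o------o---
o------o----
------o-----
-----o------
----o-------
---o--------
--o---------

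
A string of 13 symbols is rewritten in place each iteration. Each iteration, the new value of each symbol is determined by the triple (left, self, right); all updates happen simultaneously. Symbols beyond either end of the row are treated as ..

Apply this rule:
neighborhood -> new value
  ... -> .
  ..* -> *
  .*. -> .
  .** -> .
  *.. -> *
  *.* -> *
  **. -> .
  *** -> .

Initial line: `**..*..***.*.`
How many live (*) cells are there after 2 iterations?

5

..**.**...*.*
.*..*..*.*.*.
count of *: 5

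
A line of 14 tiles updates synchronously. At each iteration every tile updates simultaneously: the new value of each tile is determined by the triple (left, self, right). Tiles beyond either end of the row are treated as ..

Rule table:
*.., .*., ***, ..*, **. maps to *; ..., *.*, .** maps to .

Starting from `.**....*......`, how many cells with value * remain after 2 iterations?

*.**..***.....
*..***.***....
count of *: 7

7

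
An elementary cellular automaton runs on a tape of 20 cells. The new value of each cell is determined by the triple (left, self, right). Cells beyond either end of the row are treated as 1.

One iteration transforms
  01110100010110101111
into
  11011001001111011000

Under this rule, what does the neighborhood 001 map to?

At position 8 the neighborhood is 001; the next row has 0 there.

0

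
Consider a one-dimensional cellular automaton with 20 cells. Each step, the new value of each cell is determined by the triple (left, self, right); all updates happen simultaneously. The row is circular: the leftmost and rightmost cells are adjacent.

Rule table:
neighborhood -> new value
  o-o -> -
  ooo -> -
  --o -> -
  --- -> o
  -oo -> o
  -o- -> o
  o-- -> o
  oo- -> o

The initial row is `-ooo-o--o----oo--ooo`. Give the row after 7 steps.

step 1: -o-o-oo-oooo-ooo-o-o
step 2: -o-o-oo-o--o-o-o-o-o
step 3: -o-o-oo-oo-o-o-o-o-o
step 4: -o-o-oo-oo-o-o-o-o-o  (fixed point — unchanged through step 7)

-o-o-oo-oo-o-o-o-o-o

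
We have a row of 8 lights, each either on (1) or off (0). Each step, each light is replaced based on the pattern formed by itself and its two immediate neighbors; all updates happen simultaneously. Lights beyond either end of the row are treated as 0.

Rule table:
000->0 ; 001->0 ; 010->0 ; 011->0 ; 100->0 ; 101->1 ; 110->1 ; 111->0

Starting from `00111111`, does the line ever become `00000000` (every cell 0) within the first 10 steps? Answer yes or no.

yes

00000001
00000000
all cells are 0 at step 2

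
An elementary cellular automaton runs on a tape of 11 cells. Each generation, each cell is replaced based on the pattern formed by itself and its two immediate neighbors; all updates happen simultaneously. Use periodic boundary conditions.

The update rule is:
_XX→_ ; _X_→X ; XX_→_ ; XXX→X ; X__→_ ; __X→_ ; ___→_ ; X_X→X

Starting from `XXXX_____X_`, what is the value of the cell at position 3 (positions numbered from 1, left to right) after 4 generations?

_XX______XX
X__________
X__________  (fixed point — unchanged through generation 4)
position 3 holds _

_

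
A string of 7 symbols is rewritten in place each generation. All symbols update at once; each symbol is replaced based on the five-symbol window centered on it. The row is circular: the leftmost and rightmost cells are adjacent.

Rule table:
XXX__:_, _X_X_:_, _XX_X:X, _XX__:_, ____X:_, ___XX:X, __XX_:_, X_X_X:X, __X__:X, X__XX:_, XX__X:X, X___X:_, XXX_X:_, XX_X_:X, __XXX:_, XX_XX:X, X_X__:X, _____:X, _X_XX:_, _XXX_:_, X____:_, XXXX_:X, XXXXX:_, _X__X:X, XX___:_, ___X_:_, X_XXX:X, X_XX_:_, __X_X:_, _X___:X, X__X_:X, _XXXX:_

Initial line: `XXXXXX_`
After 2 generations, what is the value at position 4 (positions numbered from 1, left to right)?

_

X___X_X
_______
position 4 holds _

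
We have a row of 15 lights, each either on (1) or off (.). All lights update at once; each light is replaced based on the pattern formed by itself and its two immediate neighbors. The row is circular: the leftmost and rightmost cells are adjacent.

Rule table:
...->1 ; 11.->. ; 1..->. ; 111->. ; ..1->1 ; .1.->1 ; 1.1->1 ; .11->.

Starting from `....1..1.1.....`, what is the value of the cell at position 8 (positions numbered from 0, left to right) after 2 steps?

.

11111.1111.1111
.....1....1....
position 8 holds .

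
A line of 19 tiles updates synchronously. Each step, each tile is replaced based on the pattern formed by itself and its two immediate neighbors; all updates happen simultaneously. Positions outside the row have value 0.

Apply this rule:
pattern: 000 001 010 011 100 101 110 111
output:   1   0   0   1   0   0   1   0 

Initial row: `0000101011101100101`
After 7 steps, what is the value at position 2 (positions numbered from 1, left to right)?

step 1: 1110000010101100000
step 2: 1010111000001101111
step 3: 0000101011101101001
step 4: 1110000010101100000  (repeats step 1; period 3)
step 7: 1110000010101100000
position 2 holds 1

1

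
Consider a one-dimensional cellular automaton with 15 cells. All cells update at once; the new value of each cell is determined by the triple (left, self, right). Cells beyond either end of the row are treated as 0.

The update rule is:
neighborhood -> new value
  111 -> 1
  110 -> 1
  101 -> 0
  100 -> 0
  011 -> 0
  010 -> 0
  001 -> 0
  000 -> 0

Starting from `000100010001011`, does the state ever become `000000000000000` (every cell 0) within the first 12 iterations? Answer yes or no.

yes

iteration 1: 000000000000001
iteration 2: 000000000000000
all cells are 0 at iteration 2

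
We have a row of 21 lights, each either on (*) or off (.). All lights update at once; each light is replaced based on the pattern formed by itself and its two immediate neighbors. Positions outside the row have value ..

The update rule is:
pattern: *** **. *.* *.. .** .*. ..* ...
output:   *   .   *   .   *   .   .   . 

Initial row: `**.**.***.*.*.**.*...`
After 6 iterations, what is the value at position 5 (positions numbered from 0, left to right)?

.

*.**.***.*.*.**.*....
.**.***.*.*.**.*.....
.*.***.*.*.**.*......
..***.*.*.**.*.......
..**.*.*.**.*........
..*.*.*.**.*.........
position 5 holds .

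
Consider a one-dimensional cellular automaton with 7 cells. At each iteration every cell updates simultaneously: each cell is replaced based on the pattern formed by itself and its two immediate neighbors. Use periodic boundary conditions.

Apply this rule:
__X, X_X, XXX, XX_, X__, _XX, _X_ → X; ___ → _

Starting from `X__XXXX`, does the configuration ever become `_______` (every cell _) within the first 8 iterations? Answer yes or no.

no

iteration 1: XXXXXXX
iteration 2: XXXXXXX  (fixed point — unchanged through iteration 8)
iteration 8 is XXXXXXX, still not uniform _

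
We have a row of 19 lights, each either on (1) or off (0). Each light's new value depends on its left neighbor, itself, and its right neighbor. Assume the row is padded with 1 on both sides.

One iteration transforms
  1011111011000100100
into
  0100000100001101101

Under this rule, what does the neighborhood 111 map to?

At position 3 the neighborhood is 111; the next row has 0 there.

0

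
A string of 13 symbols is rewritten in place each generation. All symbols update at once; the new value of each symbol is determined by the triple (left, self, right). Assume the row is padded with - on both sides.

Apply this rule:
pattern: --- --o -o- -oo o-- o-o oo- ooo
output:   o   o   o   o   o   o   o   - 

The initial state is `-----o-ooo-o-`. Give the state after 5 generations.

oooooooo-oooo

oooooooo-oooo
o------ooo--o
oooooooo-oooo  (repeats generation 1; period 2)
generation 5: oooooooo-oooo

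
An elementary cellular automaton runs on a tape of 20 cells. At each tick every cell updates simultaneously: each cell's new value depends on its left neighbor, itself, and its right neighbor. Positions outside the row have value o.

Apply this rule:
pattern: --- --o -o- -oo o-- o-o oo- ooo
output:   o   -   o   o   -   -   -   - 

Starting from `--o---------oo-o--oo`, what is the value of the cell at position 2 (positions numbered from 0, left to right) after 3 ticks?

tick 1: --o-ooooooo-o--o--o-
tick 2: --o-o-------o--o--o-
tick 3: --o-o-ooooo-o--o--o-
position 2 holds o

o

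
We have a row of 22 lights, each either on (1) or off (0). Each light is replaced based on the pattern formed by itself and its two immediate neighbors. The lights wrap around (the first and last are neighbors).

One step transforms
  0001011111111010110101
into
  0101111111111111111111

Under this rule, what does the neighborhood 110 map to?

1

At position 12 the neighborhood is 110; the next row has 1 there.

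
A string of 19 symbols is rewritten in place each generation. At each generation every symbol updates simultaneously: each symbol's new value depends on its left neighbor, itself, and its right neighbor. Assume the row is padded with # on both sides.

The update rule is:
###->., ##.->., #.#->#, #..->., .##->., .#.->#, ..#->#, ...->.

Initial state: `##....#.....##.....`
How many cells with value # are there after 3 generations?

.....##....#......#
....#.....##.....#.
...##....#......###
count of #: 6

6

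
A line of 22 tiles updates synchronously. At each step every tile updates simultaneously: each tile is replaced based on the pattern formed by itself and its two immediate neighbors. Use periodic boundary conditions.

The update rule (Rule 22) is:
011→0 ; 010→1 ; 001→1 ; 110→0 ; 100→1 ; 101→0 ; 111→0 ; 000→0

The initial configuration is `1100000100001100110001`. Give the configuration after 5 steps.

step 1: 0010001110010011001010
step 2: 0111010001111100111011
step 3: 0000011010000011000000
step 4: 0000100011000100100000
step 5: 0001110100101111110000

0001110100101111110000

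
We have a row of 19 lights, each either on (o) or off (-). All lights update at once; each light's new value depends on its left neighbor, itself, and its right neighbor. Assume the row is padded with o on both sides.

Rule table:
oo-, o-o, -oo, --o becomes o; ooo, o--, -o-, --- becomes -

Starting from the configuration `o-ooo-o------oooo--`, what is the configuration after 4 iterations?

ooo-o----oooooooooo

iteration 1: ooo-oo------oo--o-o
iteration 2: --oooo-----ooo-o-oo
iteration 3: -oo--o----oo-oo-oo-
iteration 4: ooo-o----oooooooooo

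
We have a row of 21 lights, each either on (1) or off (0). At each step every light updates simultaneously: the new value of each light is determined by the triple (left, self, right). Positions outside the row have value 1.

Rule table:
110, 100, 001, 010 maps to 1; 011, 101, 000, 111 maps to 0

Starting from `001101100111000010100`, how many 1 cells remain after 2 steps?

110100111001100110111
010111001110111010000
count of 1: 11

11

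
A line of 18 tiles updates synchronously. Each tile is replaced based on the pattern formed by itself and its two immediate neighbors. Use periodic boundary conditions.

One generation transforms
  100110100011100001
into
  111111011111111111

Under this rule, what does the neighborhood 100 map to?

1

At position 1 the neighborhood is 100; the next row has 1 there.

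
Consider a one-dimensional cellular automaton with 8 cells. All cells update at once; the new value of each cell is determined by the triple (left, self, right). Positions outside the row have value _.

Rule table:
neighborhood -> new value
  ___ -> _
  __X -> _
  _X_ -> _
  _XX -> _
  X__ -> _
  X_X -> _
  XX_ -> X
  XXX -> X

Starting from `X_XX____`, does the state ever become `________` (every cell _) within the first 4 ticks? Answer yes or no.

yes

tick 1: ___X____
tick 2: ________
all cells are _ at tick 2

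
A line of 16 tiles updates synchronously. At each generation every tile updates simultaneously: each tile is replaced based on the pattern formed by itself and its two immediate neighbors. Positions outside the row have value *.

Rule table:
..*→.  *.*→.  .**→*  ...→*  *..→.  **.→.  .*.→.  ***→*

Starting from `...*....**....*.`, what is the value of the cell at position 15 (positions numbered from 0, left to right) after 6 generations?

.*...**.*..**...
...*.*.....*..*.
.*.....***......
...***.**..****.
.*.**..*...***..
...*.....*.**...
position 15 holds .

.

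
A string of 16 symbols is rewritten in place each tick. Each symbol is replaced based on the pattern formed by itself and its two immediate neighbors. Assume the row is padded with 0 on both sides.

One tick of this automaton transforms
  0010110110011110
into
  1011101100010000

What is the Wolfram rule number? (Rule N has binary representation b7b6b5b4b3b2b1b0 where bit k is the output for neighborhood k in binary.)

position 12: 111 → 0  (bit 7 = 0)
position 5: 110 → 0  (bit 6 = 0)
position 3: 101 → 1  (bit 5 = 1)
position 9: 100 → 0  (bit 4 = 0)
position 4: 011 → 1  (bit 3 = 1)
position 2: 010 → 1  (bit 2 = 1)
position 1: 001 → 0  (bit 1 = 0)
position 0: 000 → 1  (bit 0 = 1)
bits b7..b0 = 00101101 = 45

45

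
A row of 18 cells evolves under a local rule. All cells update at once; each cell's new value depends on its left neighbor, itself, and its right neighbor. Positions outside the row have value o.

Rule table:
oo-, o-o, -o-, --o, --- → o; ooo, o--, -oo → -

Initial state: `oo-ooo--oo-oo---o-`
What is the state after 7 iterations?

iteration 1: -oo--o-o-oo-o-oooo
iteration 2: o-o-ooooo-oooo----
iteration 3: oooo----oo---o-ooo
iteration 4: ---o-ooo-o-oooo---
iteration 5: -oooo--oooo---o-oo
iteration 6: o---o-o---o-oooo--
iteration 7: o-ooooo-oooo---o-o

o-ooooo-oooo---o-o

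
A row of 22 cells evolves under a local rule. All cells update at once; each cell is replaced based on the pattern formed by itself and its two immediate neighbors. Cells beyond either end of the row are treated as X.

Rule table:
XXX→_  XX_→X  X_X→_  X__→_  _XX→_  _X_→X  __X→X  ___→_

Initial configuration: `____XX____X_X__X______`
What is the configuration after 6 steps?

___X_X___XX_X_XX_____X
__XX_X__X_X_X__X____X_
_X_X_X_XX_X_X_XX___XX_
_X_X_X__X_X_X__X__X_X_
_X_X_X_XX_X_X_XX_XX_X_
_X_X_X__X_X_X__X__X_X_

_X_X_X__X_X_X__X__X_X_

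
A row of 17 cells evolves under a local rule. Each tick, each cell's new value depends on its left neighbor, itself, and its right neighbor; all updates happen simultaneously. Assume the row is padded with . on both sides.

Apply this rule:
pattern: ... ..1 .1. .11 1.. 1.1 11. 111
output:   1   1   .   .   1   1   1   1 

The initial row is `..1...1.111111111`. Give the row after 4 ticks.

11.111.1.11111111
.11.111.1.1111111
1.11.111.1.111111
.1.11.111.1.11111

.1.11.111.1.11111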